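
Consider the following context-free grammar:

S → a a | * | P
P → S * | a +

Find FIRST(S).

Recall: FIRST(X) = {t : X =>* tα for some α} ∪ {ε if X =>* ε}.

We compute FIRST(S) using the standard algorithm.
FIRST(P) = {*, a}
FIRST(S) = {*, a}
Therefore, FIRST(S) = {*, a}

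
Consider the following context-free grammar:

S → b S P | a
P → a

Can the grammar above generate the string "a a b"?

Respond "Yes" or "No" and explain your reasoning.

No - no valid derivation exists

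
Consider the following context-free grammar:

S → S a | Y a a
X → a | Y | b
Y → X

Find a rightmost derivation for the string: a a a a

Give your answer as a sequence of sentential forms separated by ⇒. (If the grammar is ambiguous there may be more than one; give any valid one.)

S ⇒ S a ⇒ Y a a a ⇒ X a a a ⇒ a a a a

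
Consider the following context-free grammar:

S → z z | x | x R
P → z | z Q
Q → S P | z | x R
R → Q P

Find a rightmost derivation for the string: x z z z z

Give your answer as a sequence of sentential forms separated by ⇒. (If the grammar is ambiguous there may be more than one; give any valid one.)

S ⇒ x R ⇒ x Q P ⇒ x Q z ⇒ x S P z ⇒ x S z z ⇒ x z z z z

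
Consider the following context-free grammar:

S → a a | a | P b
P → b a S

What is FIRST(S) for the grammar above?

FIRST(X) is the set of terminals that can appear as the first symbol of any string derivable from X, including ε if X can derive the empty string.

We compute FIRST(S) using the standard algorithm.
FIRST(P) = {b}
FIRST(S) = {a, b}
Therefore, FIRST(S) = {a, b}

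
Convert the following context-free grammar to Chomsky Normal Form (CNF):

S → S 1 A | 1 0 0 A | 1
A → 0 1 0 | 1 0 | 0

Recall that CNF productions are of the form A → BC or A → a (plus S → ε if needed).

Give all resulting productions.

T1 → 1; T0 → 0; S → 1; A → 0; S → S X0; X0 → T1 A; S → T1 X1; X1 → T0 X2; X2 → T0 A; A → T0 X3; X3 → T1 T0; A → T1 T0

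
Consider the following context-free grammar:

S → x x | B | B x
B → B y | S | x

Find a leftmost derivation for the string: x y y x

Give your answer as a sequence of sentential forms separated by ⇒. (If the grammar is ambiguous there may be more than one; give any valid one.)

S ⇒ B x ⇒ B y x ⇒ B y y x ⇒ x y y x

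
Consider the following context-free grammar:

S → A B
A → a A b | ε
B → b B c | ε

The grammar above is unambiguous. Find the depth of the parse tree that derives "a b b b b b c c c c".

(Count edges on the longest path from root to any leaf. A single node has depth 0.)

6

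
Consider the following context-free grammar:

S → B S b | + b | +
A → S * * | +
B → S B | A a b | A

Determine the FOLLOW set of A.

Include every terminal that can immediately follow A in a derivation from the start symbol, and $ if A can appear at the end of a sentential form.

We compute FOLLOW(A) using the standard algorithm.
FOLLOW(S) starts with {$}.
FIRST(A) = {+}
FIRST(B) = {+}
FIRST(S) = {+}
FOLLOW(A) = {+, a}
FOLLOW(B) = {+}
FOLLOW(S) = {$, *, +, b}
Therefore, FOLLOW(A) = {+, a}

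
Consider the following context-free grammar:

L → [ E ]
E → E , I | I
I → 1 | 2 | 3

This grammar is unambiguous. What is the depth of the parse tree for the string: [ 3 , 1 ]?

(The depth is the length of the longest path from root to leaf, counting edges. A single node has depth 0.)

4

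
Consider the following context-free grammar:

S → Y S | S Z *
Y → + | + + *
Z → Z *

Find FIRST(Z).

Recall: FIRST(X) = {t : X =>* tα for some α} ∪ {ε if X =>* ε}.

We compute FIRST(Z) using the standard algorithm.
FIRST(S) = {+}
FIRST(Y) = {+}
FIRST(Z) = {}
Therefore, FIRST(Z) = {}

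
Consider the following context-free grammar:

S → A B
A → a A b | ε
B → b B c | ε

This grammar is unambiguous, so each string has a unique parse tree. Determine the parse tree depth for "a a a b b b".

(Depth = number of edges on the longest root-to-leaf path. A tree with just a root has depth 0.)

5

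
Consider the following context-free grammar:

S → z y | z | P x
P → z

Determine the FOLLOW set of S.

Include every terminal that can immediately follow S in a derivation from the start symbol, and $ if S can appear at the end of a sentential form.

We compute FOLLOW(S) using the standard algorithm.
FOLLOW(S) starts with {$}.
FIRST(P) = {z}
FIRST(S) = {z}
FOLLOW(P) = {x}
FOLLOW(S) = {$}
Therefore, FOLLOW(S) = {$}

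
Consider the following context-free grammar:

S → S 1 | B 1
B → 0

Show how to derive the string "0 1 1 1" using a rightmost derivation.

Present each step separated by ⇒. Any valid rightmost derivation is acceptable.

S ⇒ S 1 ⇒ S 1 1 ⇒ B 1 1 1 ⇒ 0 1 1 1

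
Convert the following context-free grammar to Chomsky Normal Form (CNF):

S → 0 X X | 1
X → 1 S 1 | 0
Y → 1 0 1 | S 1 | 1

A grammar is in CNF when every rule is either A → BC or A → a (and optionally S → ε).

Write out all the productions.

T0 → 0; S → 1; T1 → 1; X → 0; Y → 1; S → T0 X0; X0 → X X; X → T1 X1; X1 → S T1; Y → T1 X2; X2 → T0 T1; Y → S T1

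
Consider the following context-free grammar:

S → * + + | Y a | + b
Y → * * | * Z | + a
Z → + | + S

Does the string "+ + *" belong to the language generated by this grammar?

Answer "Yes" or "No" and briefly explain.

No - no valid derivation exists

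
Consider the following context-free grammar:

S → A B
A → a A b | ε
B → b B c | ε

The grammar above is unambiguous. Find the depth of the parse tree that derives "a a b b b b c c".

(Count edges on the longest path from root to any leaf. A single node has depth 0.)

4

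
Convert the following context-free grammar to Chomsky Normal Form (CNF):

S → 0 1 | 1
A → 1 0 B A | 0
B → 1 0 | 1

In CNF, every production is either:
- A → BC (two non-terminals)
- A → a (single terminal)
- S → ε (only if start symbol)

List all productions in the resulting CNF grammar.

T0 → 0; T1 → 1; S → 1; A → 0; B → 1; S → T0 T1; A → T1 X0; X0 → T0 X1; X1 → B A; B → T1 T0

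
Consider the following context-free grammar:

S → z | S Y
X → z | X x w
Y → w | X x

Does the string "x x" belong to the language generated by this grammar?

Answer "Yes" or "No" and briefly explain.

No - no valid derivation exists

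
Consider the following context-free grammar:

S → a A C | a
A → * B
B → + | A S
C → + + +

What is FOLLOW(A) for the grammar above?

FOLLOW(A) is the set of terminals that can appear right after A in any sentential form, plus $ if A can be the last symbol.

We compute FOLLOW(A) using the standard algorithm.
FOLLOW(S) starts with {$}.
FIRST(A) = {*}
FIRST(B) = {*, +}
FIRST(C) = {+}
FIRST(S) = {a}
FOLLOW(A) = {+, a}
FOLLOW(B) = {+, a}
FOLLOW(C) = {$, +, a}
FOLLOW(S) = {$, +, a}
Therefore, FOLLOW(A) = {+, a}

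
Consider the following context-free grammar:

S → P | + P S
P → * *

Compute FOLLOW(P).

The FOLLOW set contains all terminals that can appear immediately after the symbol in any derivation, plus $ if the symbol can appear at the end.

We compute FOLLOW(P) using the standard algorithm.
FOLLOW(S) starts with {$}.
FIRST(P) = {*}
FIRST(S) = {*, +}
FOLLOW(P) = {$, *, +}
FOLLOW(S) = {$}
Therefore, FOLLOW(P) = {$, *, +}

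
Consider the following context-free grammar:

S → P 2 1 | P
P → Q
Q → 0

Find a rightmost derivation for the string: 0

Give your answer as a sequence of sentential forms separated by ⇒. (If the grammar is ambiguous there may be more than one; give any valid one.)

S ⇒ P ⇒ Q ⇒ 0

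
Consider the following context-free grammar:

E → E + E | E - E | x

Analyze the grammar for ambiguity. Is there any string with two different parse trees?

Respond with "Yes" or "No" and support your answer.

Yes - the string 'x + x - x - x' has two distinct parse trees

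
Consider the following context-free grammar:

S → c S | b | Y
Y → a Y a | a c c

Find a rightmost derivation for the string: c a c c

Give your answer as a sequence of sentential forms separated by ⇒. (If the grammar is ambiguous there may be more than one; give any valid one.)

S ⇒ c S ⇒ c Y ⇒ c a c c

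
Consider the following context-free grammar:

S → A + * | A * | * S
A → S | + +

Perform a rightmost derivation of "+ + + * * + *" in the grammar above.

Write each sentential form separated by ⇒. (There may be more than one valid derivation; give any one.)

S ⇒ A + * ⇒ S + * ⇒ A * + * ⇒ S * + * ⇒ A + * * + * ⇒ + + + * * + *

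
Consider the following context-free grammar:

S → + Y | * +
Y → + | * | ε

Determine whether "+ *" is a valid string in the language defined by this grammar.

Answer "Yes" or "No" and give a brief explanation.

Yes - a valid derivation exists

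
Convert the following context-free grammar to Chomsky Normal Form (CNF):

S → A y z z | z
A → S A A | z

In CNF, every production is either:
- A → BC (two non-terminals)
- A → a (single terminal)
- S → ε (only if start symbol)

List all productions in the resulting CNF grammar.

TY → y; TZ → z; S → z; A → z; S → A X0; X0 → TY X1; X1 → TZ TZ; A → S X2; X2 → A A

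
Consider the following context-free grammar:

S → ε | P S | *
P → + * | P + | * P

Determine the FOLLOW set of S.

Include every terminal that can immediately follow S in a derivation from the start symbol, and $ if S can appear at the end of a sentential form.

We compute FOLLOW(S) using the standard algorithm.
FOLLOW(S) starts with {$}.
FIRST(P) = {*, +}
FIRST(S) = {*, +, ε}
FOLLOW(P) = {$, *, +}
FOLLOW(S) = {$}
Therefore, FOLLOW(S) = {$}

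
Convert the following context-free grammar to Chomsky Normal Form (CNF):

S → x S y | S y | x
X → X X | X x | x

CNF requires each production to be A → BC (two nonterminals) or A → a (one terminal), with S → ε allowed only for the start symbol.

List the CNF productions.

TX → x; TY → y; S → x; X → x; S → TX X0; X0 → S TY; S → S TY; X → X X; X → X TX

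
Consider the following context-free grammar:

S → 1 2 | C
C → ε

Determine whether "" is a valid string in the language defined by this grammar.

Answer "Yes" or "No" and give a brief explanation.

Yes - a valid derivation exists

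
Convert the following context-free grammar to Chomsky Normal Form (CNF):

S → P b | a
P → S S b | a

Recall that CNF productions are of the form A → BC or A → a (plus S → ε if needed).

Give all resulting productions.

TB → b; S → a; P → a; S → P TB; P → S X0; X0 → S TB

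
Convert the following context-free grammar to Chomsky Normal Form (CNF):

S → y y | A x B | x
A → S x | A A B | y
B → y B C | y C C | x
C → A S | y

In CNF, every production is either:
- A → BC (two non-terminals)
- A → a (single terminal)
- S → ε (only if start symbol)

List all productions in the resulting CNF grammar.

TY → y; TX → x; S → x; A → y; B → x; C → y; S → TY TY; S → A X0; X0 → TX B; A → S TX; A → A X1; X1 → A B; B → TY X2; X2 → B C; B → TY X3; X3 → C C; C → A S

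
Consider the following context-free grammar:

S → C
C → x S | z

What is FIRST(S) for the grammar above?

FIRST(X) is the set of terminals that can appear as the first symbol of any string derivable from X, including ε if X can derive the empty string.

We compute FIRST(S) using the standard algorithm.
FIRST(C) = {x, z}
FIRST(S) = {x, z}
Therefore, FIRST(S) = {x, z}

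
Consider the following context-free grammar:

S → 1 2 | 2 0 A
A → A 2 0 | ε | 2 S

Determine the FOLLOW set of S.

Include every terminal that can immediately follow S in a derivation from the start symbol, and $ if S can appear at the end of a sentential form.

We compute FOLLOW(S) using the standard algorithm.
FOLLOW(S) starts with {$}.
FIRST(A) = {2, ε}
FIRST(S) = {1, 2}
FOLLOW(A) = {$, 2}
FOLLOW(S) = {$, 2}
Therefore, FOLLOW(S) = {$, 2}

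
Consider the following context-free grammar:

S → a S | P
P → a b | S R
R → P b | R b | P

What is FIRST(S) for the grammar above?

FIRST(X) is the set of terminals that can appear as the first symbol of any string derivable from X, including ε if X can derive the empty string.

We compute FIRST(S) using the standard algorithm.
FIRST(P) = {a}
FIRST(R) = {a}
FIRST(S) = {a}
Therefore, FIRST(S) = {a}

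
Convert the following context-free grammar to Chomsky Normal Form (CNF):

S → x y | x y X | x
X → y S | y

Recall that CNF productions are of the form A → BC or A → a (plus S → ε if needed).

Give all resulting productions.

TX → x; TY → y; S → x; X → y; S → TX TY; S → TX X0; X0 → TY X; X → TY S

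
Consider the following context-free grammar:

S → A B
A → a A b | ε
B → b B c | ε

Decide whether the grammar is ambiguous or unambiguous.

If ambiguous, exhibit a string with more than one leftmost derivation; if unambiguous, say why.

Unambiguous - every string in the language has a unique leftmost derivation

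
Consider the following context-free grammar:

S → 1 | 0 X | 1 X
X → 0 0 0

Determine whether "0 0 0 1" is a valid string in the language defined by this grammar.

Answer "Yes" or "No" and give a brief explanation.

No - no valid derivation exists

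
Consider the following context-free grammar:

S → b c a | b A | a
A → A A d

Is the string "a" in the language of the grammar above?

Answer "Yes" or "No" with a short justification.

Yes - a valid derivation exists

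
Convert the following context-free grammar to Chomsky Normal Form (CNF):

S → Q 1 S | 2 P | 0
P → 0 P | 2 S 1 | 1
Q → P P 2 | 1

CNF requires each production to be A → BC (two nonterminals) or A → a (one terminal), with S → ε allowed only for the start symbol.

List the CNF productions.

T1 → 1; T2 → 2; S → 0; T0 → 0; P → 1; Q → 1; S → Q X0; X0 → T1 S; S → T2 P; P → T0 P; P → T2 X1; X1 → S T1; Q → P X2; X2 → P T2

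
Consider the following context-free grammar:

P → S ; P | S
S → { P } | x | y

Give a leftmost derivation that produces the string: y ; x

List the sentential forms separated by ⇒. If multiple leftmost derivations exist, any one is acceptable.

P ⇒ S ; P ⇒ y ; P ⇒ y ; S ⇒ y ; x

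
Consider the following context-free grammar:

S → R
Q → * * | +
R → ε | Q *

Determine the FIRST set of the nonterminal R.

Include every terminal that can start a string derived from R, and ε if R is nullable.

We compute FIRST(R) using the standard algorithm.
FIRST(Q) = {*, +}
FIRST(R) = {*, +, ε}
FIRST(S) = {*, +, ε}
Therefore, FIRST(R) = {*, +, ε}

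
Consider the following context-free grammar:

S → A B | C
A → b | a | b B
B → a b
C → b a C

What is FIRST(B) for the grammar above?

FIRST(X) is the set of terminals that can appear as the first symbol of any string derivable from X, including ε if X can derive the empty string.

We compute FIRST(B) using the standard algorithm.
FIRST(A) = {a, b}
FIRST(B) = {a}
FIRST(C) = {b}
FIRST(S) = {a, b}
Therefore, FIRST(B) = {a}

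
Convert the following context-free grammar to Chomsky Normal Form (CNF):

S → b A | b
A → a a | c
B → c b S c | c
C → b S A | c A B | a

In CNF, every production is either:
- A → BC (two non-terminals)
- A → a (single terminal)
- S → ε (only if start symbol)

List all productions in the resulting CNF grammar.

TB → b; S → b; TA → a; A → c; TC → c; B → c; C → a; S → TB A; A → TA TA; B → TC X0; X0 → TB X1; X1 → S TC; C → TB X2; X2 → S A; C → TC X3; X3 → A B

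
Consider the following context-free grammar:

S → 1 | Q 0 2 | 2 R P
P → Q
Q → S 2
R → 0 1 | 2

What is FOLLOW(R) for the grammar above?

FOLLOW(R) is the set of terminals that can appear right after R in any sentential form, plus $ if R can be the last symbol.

We compute FOLLOW(R) using the standard algorithm.
FOLLOW(S) starts with {$}.
FIRST(P) = {1, 2}
FIRST(Q) = {1, 2}
FIRST(R) = {0, 2}
FIRST(S) = {1, 2}
FOLLOW(P) = {$, 2}
FOLLOW(Q) = {$, 0, 2}
FOLLOW(R) = {1, 2}
FOLLOW(S) = {$, 2}
Therefore, FOLLOW(R) = {1, 2}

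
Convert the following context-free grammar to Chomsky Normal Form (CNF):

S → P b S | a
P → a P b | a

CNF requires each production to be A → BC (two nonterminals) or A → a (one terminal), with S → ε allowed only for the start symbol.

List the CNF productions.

TB → b; S → a; TA → a; P → a; S → P X0; X0 → TB S; P → TA X1; X1 → P TB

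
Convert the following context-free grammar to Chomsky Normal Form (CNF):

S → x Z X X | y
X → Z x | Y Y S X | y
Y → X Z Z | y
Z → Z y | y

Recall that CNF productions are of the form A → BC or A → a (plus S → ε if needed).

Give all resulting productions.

TX → x; S → y; X → y; Y → y; TY → y; Z → y; S → TX X0; X0 → Z X1; X1 → X X; X → Z TX; X → Y X2; X2 → Y X3; X3 → S X; Y → X X4; X4 → Z Z; Z → Z TY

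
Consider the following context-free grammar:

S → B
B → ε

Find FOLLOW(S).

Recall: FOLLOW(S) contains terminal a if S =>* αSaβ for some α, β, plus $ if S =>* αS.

We compute FOLLOW(S) using the standard algorithm.
FOLLOW(S) starts with {$}.
FIRST(B) = {ε}
FIRST(S) = {ε}
FOLLOW(B) = {$}
FOLLOW(S) = {$}
Therefore, FOLLOW(S) = {$}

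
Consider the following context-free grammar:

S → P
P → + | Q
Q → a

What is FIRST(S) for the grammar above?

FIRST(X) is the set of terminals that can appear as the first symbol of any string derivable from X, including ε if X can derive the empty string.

We compute FIRST(S) using the standard algorithm.
FIRST(P) = {+, a}
FIRST(Q) = {a}
FIRST(S) = {+, a}
Therefore, FIRST(S) = {+, a}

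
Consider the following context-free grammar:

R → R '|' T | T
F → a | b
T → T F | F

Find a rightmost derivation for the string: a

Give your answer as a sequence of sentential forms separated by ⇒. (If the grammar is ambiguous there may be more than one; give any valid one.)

R ⇒ T ⇒ F ⇒ a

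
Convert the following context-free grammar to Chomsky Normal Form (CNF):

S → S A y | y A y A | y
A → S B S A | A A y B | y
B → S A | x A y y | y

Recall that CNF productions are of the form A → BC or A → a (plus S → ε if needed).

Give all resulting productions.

TY → y; S → y; A → y; TX → x; B → y; S → S X0; X0 → A TY; S → TY X1; X1 → A X2; X2 → TY A; A → S X3; X3 → B X4; X4 → S A; A → A X5; X5 → A X6; X6 → TY B; B → S A; B → TX X7; X7 → A X8; X8 → TY TY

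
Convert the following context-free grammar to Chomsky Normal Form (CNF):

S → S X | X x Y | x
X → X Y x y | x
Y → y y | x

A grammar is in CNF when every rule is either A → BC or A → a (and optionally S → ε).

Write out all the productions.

TX → x; S → x; TY → y; X → x; Y → x; S → S X; S → X X0; X0 → TX Y; X → X X1; X1 → Y X2; X2 → TX TY; Y → TY TY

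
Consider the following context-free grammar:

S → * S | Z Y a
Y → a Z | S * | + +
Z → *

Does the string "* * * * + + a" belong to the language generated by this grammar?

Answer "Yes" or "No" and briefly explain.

Yes - a valid derivation exists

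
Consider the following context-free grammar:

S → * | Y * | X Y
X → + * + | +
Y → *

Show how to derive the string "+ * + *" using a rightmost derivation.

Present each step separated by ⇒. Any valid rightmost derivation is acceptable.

S ⇒ X Y ⇒ X * ⇒ + * + *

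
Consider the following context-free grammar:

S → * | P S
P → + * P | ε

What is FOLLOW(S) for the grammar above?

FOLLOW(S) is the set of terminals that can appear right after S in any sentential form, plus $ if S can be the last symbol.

We compute FOLLOW(S) using the standard algorithm.
FOLLOW(S) starts with {$}.
FIRST(P) = {+, ε}
FIRST(S) = {*, +}
FOLLOW(P) = {*, +}
FOLLOW(S) = {$}
Therefore, FOLLOW(S) = {$}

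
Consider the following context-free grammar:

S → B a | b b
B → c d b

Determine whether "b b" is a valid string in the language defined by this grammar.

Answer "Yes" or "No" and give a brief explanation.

Yes - a valid derivation exists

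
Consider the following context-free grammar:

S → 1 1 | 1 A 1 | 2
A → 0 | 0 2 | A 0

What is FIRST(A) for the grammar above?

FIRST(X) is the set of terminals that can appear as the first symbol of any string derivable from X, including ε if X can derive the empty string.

We compute FIRST(A) using the standard algorithm.
FIRST(A) = {0}
FIRST(S) = {1, 2}
Therefore, FIRST(A) = {0}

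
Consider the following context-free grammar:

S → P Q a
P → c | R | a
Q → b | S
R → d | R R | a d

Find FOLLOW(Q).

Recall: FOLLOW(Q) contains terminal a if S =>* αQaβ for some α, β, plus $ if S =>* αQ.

We compute FOLLOW(Q) using the standard algorithm.
FOLLOW(S) starts with {$}.
FIRST(P) = {a, c, d}
FIRST(Q) = {a, b, c, d}
FIRST(R) = {a, d}
FIRST(S) = {a, c, d}
FOLLOW(P) = {a, b, c, d}
FOLLOW(Q) = {a}
FOLLOW(R) = {a, b, c, d}
FOLLOW(S) = {$, a}
Therefore, FOLLOW(Q) = {a}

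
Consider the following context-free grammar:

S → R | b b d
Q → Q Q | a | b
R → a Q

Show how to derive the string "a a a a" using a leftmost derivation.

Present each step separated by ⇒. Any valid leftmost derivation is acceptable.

S ⇒ R ⇒ a Q ⇒ a Q Q ⇒ a a Q ⇒ a a Q Q ⇒ a a a Q ⇒ a a a a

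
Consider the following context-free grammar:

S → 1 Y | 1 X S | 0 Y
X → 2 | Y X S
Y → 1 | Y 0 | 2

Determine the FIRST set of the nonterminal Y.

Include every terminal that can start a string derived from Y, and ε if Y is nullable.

We compute FIRST(Y) using the standard algorithm.
FIRST(S) = {0, 1}
FIRST(X) = {1, 2}
FIRST(Y) = {1, 2}
Therefore, FIRST(Y) = {1, 2}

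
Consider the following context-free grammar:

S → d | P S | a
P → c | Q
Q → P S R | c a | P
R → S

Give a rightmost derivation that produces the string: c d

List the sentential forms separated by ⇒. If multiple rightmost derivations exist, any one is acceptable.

S ⇒ P S ⇒ P d ⇒ c d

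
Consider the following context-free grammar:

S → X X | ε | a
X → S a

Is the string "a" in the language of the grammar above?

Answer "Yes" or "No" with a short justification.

Yes - a valid derivation exists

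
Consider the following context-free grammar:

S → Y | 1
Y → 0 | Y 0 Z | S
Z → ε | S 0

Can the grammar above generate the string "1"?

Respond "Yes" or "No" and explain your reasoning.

Yes - a valid derivation exists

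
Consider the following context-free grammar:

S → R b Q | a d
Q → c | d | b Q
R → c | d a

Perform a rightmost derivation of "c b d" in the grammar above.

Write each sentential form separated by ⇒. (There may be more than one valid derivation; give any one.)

S ⇒ R b Q ⇒ R b d ⇒ c b d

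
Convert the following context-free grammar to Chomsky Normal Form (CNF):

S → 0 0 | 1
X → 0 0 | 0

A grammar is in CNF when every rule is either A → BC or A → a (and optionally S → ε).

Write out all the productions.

T0 → 0; S → 1; X → 0; S → T0 T0; X → T0 T0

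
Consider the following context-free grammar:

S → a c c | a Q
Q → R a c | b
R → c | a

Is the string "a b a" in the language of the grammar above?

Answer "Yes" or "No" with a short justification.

No - no valid derivation exists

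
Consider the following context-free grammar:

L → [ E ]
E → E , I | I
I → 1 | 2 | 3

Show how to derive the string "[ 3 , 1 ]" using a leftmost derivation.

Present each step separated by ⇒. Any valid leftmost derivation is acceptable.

L ⇒ [ E ] ⇒ [ E , I ] ⇒ [ I , I ] ⇒ [ 3 , I ] ⇒ [ 3 , 1 ]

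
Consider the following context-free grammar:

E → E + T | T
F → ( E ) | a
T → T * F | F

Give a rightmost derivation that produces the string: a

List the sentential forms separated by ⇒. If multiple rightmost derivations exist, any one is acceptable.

E ⇒ T ⇒ F ⇒ a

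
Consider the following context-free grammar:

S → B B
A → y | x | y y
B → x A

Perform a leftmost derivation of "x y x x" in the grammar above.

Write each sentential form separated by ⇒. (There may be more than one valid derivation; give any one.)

S ⇒ B B ⇒ x A B ⇒ x y B ⇒ x y x A ⇒ x y x x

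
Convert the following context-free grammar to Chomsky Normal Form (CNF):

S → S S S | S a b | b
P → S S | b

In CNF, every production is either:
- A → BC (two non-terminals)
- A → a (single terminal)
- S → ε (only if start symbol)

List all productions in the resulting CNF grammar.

TA → a; TB → b; S → b; P → b; S → S X0; X0 → S S; S → S X1; X1 → TA TB; P → S S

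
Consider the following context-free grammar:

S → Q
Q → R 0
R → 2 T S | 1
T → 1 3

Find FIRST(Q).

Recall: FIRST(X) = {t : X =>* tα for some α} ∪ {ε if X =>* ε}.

We compute FIRST(Q) using the standard algorithm.
FIRST(Q) = {1, 2}
FIRST(R) = {1, 2}
FIRST(S) = {1, 2}
FIRST(T) = {1}
Therefore, FIRST(Q) = {1, 2}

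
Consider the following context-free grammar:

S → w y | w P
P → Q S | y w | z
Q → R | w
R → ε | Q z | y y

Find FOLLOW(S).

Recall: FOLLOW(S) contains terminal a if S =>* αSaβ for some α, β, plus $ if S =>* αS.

We compute FOLLOW(S) using the standard algorithm.
FOLLOW(S) starts with {$}.
FIRST(P) = {w, y, z}
FIRST(Q) = {w, y, z, ε}
FIRST(R) = {w, y, z, ε}
FIRST(S) = {w}
FOLLOW(P) = {$}
FOLLOW(Q) = {w, z}
FOLLOW(R) = {w, z}
FOLLOW(S) = {$}
Therefore, FOLLOW(S) = {$}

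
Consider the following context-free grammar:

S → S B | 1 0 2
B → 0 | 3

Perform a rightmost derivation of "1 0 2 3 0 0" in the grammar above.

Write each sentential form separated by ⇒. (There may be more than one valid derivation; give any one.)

S ⇒ S B ⇒ S 0 ⇒ S B 0 ⇒ S 0 0 ⇒ S B 0 0 ⇒ S 3 0 0 ⇒ 1 0 2 3 0 0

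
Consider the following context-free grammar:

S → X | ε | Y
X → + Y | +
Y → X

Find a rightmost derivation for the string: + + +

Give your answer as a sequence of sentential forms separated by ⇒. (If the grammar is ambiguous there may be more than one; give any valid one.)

S ⇒ X ⇒ + Y ⇒ + X ⇒ + + Y ⇒ + + X ⇒ + + +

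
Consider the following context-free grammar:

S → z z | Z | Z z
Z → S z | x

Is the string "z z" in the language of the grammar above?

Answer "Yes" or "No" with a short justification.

Yes - a valid derivation exists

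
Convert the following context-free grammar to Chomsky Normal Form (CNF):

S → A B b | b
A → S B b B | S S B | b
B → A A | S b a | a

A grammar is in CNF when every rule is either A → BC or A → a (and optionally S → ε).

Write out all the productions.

TB → b; S → b; A → b; TA → a; B → a; S → A X0; X0 → B TB; A → S X1; X1 → B X2; X2 → TB B; A → S X3; X3 → S B; B → A A; B → S X4; X4 → TB TA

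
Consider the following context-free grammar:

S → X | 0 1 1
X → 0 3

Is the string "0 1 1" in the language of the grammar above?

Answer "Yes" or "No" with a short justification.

Yes - a valid derivation exists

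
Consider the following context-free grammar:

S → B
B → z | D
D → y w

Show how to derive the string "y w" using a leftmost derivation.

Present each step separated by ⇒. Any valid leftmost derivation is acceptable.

S ⇒ B ⇒ D ⇒ y w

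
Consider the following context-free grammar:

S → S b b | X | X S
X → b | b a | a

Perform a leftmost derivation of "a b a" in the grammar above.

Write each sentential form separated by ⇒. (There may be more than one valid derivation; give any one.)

S ⇒ X S ⇒ a S ⇒ a X ⇒ a b a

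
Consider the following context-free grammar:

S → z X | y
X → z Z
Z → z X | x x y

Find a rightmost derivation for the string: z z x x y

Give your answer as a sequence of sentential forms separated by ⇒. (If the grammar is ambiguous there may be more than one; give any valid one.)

S ⇒ z X ⇒ z z Z ⇒ z z x x y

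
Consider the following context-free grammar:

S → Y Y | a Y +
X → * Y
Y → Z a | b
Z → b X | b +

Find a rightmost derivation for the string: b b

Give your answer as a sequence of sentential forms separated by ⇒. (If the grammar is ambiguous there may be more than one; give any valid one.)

S ⇒ Y Y ⇒ Y b ⇒ b b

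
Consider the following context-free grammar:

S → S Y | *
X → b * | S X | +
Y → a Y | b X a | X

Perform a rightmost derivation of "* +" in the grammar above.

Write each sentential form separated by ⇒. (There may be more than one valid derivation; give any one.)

S ⇒ S Y ⇒ S X ⇒ S + ⇒ * +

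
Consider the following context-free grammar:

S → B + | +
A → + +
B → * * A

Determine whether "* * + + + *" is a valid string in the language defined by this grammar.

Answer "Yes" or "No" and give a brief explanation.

No - no valid derivation exists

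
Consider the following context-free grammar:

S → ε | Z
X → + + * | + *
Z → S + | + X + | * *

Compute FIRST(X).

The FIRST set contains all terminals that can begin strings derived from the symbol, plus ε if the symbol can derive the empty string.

We compute FIRST(X) using the standard algorithm.
FIRST(S) = {*, +, ε}
FIRST(X) = {+}
FIRST(Z) = {*, +}
Therefore, FIRST(X) = {+}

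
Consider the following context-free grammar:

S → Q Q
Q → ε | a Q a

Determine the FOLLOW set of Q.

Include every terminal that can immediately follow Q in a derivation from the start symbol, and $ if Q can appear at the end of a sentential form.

We compute FOLLOW(Q) using the standard algorithm.
FOLLOW(S) starts with {$}.
FIRST(Q) = {a, ε}
FIRST(S) = {a, ε}
FOLLOW(Q) = {$, a}
FOLLOW(S) = {$}
Therefore, FOLLOW(Q) = {$, a}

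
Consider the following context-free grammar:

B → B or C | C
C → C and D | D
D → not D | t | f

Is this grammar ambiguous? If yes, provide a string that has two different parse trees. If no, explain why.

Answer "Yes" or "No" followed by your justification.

No - the grammar is unambiguous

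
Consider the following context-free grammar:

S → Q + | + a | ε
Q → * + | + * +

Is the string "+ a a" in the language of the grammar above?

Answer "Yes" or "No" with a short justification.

No - no valid derivation exists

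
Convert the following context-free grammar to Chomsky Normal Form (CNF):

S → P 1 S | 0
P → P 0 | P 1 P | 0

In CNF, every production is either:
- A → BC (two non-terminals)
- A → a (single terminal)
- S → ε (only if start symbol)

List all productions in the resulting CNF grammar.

T1 → 1; S → 0; T0 → 0; P → 0; S → P X0; X0 → T1 S; P → P T0; P → P X1; X1 → T1 P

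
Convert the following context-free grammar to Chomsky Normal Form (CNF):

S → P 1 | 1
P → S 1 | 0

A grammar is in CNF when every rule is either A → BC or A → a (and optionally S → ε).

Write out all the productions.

T1 → 1; S → 1; P → 0; S → P T1; P → S T1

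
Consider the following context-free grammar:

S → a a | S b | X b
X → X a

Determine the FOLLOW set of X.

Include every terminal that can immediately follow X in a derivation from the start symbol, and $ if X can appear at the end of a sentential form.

We compute FOLLOW(X) using the standard algorithm.
FOLLOW(S) starts with {$}.
FIRST(S) = {a}
FIRST(X) = {}
FOLLOW(S) = {$, b}
FOLLOW(X) = {a, b}
Therefore, FOLLOW(X) = {a, b}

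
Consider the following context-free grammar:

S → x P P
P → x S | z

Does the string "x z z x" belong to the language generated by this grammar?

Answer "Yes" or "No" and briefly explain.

No - no valid derivation exists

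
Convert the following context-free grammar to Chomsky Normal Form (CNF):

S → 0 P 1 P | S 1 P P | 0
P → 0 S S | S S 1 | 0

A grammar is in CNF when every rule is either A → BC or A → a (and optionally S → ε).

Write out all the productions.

T0 → 0; T1 → 1; S → 0; P → 0; S → T0 X0; X0 → P X1; X1 → T1 P; S → S X2; X2 → T1 X3; X3 → P P; P → T0 X4; X4 → S S; P → S X5; X5 → S T1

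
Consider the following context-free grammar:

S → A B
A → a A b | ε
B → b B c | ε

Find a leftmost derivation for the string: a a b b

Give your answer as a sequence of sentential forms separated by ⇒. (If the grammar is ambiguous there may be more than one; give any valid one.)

S ⇒ A B ⇒ a A b B ⇒ a a A b b B ⇒ a a b b B ⇒ a a b b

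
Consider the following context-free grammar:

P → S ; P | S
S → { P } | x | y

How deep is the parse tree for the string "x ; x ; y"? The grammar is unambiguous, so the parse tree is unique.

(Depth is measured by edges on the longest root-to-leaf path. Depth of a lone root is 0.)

4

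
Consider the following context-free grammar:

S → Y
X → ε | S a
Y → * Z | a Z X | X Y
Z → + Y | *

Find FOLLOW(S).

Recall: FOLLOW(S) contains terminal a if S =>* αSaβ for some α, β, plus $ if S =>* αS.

We compute FOLLOW(S) using the standard algorithm.
FOLLOW(S) starts with {$}.
FIRST(S) = {*, a}
FIRST(X) = {*, a, ε}
FIRST(Y) = {*, a}
FIRST(Z) = {*, +}
FOLLOW(S) = {$, a}
FOLLOW(X) = {$, *, a}
FOLLOW(Y) = {$, *, a}
FOLLOW(Z) = {$, *, a}
Therefore, FOLLOW(S) = {$, a}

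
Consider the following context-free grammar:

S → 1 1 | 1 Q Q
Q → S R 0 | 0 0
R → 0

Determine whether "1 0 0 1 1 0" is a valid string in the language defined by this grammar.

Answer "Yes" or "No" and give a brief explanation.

No - no valid derivation exists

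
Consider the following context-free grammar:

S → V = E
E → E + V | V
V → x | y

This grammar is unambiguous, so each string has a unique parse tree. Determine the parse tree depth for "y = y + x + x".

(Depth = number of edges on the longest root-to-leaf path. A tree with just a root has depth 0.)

5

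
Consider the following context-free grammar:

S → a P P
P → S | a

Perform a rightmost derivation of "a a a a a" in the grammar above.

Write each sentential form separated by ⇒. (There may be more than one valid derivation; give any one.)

S ⇒ a P P ⇒ a P S ⇒ a P a P P ⇒ a P a P a ⇒ a P a a a ⇒ a a a a a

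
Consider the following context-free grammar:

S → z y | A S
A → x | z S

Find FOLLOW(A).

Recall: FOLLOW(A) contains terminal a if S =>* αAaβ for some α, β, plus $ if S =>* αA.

We compute FOLLOW(A) using the standard algorithm.
FOLLOW(S) starts with {$}.
FIRST(A) = {x, z}
FIRST(S) = {x, z}
FOLLOW(A) = {x, z}
FOLLOW(S) = {$, x, z}
Therefore, FOLLOW(A) = {x, z}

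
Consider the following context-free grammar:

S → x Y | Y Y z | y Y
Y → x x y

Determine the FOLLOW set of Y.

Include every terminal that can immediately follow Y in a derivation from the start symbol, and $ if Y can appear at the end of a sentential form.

We compute FOLLOW(Y) using the standard algorithm.
FOLLOW(S) starts with {$}.
FIRST(S) = {x, y}
FIRST(Y) = {x}
FOLLOW(S) = {$}
FOLLOW(Y) = {$, x, z}
Therefore, FOLLOW(Y) = {$, x, z}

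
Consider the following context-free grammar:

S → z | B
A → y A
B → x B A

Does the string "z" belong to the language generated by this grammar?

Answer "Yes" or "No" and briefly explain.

Yes - a valid derivation exists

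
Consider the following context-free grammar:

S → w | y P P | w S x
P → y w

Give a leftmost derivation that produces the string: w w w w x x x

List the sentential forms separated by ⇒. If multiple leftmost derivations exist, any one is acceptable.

S ⇒ w S x ⇒ w w S x x ⇒ w w w S x x x ⇒ w w w w x x x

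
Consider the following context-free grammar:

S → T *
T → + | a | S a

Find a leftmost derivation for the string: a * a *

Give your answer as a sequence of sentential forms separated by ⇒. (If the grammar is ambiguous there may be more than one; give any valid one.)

S ⇒ T * ⇒ S a * ⇒ T * a * ⇒ a * a *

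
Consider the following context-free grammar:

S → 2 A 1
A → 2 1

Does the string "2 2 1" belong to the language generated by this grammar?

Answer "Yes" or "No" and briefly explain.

No - no valid derivation exists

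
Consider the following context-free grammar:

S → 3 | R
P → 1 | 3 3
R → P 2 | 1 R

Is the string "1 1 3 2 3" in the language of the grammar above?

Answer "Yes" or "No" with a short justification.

No - no valid derivation exists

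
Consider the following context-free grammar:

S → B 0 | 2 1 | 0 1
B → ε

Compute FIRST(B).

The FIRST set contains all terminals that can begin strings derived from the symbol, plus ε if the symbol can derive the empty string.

We compute FIRST(B) using the standard algorithm.
FIRST(B) = {ε}
FIRST(S) = {0, 2}
Therefore, FIRST(B) = {ε}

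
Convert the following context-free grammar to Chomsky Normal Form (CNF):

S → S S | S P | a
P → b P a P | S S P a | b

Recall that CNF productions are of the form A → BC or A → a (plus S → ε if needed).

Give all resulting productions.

S → a; TB → b; TA → a; P → b; S → S S; S → S P; P → TB X0; X0 → P X1; X1 → TA P; P → S X2; X2 → S X3; X3 → P TA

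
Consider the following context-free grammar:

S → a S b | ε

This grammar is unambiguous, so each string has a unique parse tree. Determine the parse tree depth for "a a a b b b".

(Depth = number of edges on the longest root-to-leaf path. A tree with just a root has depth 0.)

4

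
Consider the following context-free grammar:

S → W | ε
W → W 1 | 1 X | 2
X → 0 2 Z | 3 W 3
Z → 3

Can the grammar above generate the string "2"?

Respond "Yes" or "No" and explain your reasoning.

Yes - a valid derivation exists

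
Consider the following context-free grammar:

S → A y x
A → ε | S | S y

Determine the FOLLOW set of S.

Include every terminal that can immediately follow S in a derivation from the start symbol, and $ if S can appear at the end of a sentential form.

We compute FOLLOW(S) using the standard algorithm.
FOLLOW(S) starts with {$}.
FIRST(A) = {y, ε}
FIRST(S) = {y}
FOLLOW(A) = {y}
FOLLOW(S) = {$, y}
Therefore, FOLLOW(S) = {$, y}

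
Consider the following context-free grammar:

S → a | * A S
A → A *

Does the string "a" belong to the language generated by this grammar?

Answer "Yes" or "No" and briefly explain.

Yes - a valid derivation exists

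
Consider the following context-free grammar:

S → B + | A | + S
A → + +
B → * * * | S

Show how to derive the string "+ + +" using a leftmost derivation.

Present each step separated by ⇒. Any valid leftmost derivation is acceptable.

S ⇒ + S ⇒ + A ⇒ + + +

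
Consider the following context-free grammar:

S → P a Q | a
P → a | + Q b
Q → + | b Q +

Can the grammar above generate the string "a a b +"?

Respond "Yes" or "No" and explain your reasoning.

No - no valid derivation exists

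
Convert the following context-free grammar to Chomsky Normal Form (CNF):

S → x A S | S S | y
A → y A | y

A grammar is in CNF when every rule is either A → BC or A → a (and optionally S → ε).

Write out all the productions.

TX → x; S → y; TY → y; A → y; S → TX X0; X0 → A S; S → S S; A → TY A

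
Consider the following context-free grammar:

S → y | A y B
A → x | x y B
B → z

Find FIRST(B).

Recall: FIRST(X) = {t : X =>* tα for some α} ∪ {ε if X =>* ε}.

We compute FIRST(B) using the standard algorithm.
FIRST(A) = {x}
FIRST(B) = {z}
FIRST(S) = {x, y}
Therefore, FIRST(B) = {z}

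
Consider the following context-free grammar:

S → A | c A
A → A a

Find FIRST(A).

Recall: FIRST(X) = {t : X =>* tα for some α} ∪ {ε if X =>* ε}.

We compute FIRST(A) using the standard algorithm.
FIRST(A) = {}
FIRST(S) = {c}
Therefore, FIRST(A) = {}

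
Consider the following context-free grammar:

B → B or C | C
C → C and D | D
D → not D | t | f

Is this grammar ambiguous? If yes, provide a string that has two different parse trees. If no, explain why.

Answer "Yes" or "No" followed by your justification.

No - the grammar is unambiguous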